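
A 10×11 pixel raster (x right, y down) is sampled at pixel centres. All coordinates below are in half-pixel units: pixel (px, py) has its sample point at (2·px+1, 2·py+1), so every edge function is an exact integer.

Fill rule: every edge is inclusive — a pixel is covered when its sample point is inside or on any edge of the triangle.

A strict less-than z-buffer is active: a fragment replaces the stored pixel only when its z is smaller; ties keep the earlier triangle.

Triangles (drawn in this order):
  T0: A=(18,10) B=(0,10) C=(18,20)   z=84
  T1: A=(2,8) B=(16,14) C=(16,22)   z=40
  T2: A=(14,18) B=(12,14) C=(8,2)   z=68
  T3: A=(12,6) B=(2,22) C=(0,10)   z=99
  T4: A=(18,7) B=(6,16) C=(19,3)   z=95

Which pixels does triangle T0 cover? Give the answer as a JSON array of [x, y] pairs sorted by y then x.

T0:
  2·area = 180  (B↔C swapped to make it positive)
  edge (18, 10)→(18, 20): d=(0,10) inclusive
  edge (18, 20)→(0, 10): d=(-18,-10) inclusive
  edge (0, 10)→(18, 10): d=(18,0) inclusive
    (1,5)@(3, 11): e=[150,12,18] → █
    (2,5)@(5, 11): e=[130,32,18] → █
    (3,5)@(7, 11): e=[110,52,18] → █
    (4,5)@(9, 11): e=[90,72,18] → █
    (5,5)@(11, 11): e=[70,92,18] → █
    (6,5)@(13, 11): e=[50,112,18] → █
    (7,5)@(15, 11): e=[30,132,18] → █
    (8,5)@(17, 11): e=[10,152,18] → █
    (9,5)@(19, 11): e=[-10,172,18] → ·
    (1,6)@(3, 13): e=[150,-24,54] → ·
    (2,6)@(5, 13): e=[130,-4,54] → ·
    (3,6)@(7, 13): e=[110,16,54] → █
    (4,7)@(9, 15): e=[90,0,90] → █  [on edge]
  covered (23 px):
    · · · · · · · · · ·
    · · · · · · · · · ·
    · · · · · · · · · ·
    · · · · · · · · · ·
    · · · · · · · · · ·
    · █ █ █ █ █ █ █ █ ·
    · · · █ █ █ █ █ █ ·
    · · · · █ █ █ █ █ ·
    · · · · · · █ █ █ ·
    · · · · · · · · █ ·
    · · · · · · · · · ·
T1:
  2·area = 112
  edge (2, 8)→(16, 14): d=(14,6) inclusive
  edge (16, 14)→(16, 22): d=(0,8) inclusive
  edge (16, 22)→(2, 8): d=(-14,-14) inclusive
    (0,3)@(1, 7): e=[-8,120,0] → ·  [on edge]
    (1,4)@(3, 9): e=[8,104,0] → █  [on edge]
    (2,4)@(5, 9): e=[-4,88,28] → ·
    (1,5)@(3, 11): e=[36,104,-28] → ·
    (2,5)@(5, 11): e=[24,88,0] → █  [on edge]
    (3,5)@(7, 11): e=[12,72,28] → █
    (4,5)@(9, 11): e=[0,56,56] → █  [on edge]
    (5,5)@(11, 11): e=[-12,40,84] → ·
    (2,6)@(5, 13): e=[52,88,-28] → ·
    (3,6)@(7, 13): e=[40,72,0] → █  [on edge]
    (5,6)@(11, 13): e=[16,40,56] → █
    (6,6)@(13, 13): e=[4,24,84] → █
    (4,7)@(9, 15): e=[56,56,0] → █  [on edge]
    (5,8)@(11, 17): e=[72,40,0] → █  [on edge]
    (6,9)@(13, 19): e=[88,24,0] → █  [on edge]
    (7,10)@(15, 21): e=[104,8,0] → █  [on edge]
  covered (18 px):
    · · · · · · · · · ·
    · · · · · · · · · ·
    · · · · · · · · · ·
    · · · · · · · · · ·
    · █ · · · · · · · ·
    · · █ █ █ · · · · ·
    · · · █ █ █ █ · · ·
    · · · · █ █ █ █ · ·
    · · · · · █ █ █ · ·
    · · · · · · █ █ · ·
    · · · · · · · █ · ·
T2:
  2·area = 8
  edge (14, 18)→(12, 14): d=(-2,-4) inclusive
  edge (12, 14)→(8, 2): d=(-4,-12) inclusive
  edge (8, 2)→(14, 18): d=(6,16) inclusive
    (4,2)@(9, 5): e=[6,0,2] → █  [on edge]
    (5,2)@(11, 5): e=[14,24,-30] → ·
    (4,3)@(9, 7): e=[2,-8,14] → ·
    (5,5)@(11, 11): e=[2,0,6] → █  [on edge]
    (6,5)@(13, 11): e=[10,24,-26] → ·
    (5,6)@(11, 13): e=[-2,-8,18] → ·
    (6,8)@(13, 17): e=[-2,0,10] → ·  [on edge]
  covered (2 px):
    · · · · · · · · · ·
    · · · · · · · · · ·
    · · · · █ · · · · ·
    · · · · · · · · · ·
    · · · · · · · · · ·
    · · · · · █ · · · ·
    · · · · · · · · · ·
    · · · · · · · · · ·
    · · · · · · · · · ·
    · · · · · · · · · ·
    · · · · · · · · · ·
T3:
  2·area = 152
  edge (12, 6)→(2, 22): d=(-10,16) inclusive
  edge (2, 22)→(0, 10): d=(-2,-12) inclusive
  edge (0, 10)→(12, 6): d=(12,-4) inclusive
    (7,2)@(15, 5): e=[-38,190,0] → ·  [on edge]
    (4,3)@(9, 7): e=[38,114,0] → █  [on edge]
    (5,3)@(11, 7): e=[6,138,8] → █
    (6,3)@(13, 7): e=[-26,162,16] → ·
    (1,4)@(3, 9): e=[114,38,0] → █  [on edge]
    (2,4)@(5, 9): e=[82,62,8] → █
    (3,4)@(7, 9): e=[50,86,16] → █
    (5,4)@(11, 9): e=[-14,134,32] → ·
    (0,5)@(1, 11): e=[126,10,16] → █
    (4,5)@(9, 11): e=[-2,106,48] → ·
    (0,6)@(1, 13): e=[106,6,40] → █
    (4,6)@(9, 13): e=[-22,102,72] → ·
  covered (20 px):
    · · · · · · · · · ·
    · · · · · · · · · ·
    · · · · · · · · · ·
    · · · · █ █ · · · ·
    · █ █ █ █ · · · · ·
    █ █ █ █ · · · · · ·
    █ █ █ █ · · · · · ·
    █ █ █ · · · · · · ·
    · █ █ · · · · · · ·
    · █ · · · · · · · ·
    · · · · · · · · · ·
T4:
  2·area = 39
  edge (18, 7)→(6, 16): d=(-12,9) inclusive
  edge (6, 16)→(19, 3): d=(13,-13) inclusive
  edge (19, 3)→(18, 7): d=(-1,4) inclusive
    (9,1)@(19, 3): e=[39,0,0] → █  [on edge]
    (8,2)@(17, 5): e=[33,0,6] → █  [on edge]
    (9,2)@(19, 5): e=[15,26,-2] → ·
    (7,3)@(15, 7): e=[27,0,12] → █  [on edge]
    (9,3)@(19, 7): e=[-9,52,-4] → ·
    (6,4)@(13, 9): e=[21,0,18] → █  [on edge]
    (8,4)@(17, 9): e=[-15,52,2] → ·
    (5,5)@(11, 11): e=[15,0,24] → █  [on edge]
    (6,5)@(13, 11): e=[-3,26,16] → ·
    (7,5)@(15, 11): e=[-21,52,8] → ·
    (8,5)@(17, 11): e=[-39,78,0] → ·  [on edge]
    (4,6)@(9, 13): e=[9,0,30] → █  [on edge]
    (3,7)@(7, 15): e=[3,0,36] → █  [on edge]
    (2,8)@(5, 17): e=[-3,0,42] → ·  [on edge]
    (1,9)@(3, 19): e=[-9,0,48] → ·  [on edge]
    (7,9)@(15, 19): e=[-117,156,0] → ·  [on edge]
    (0,10)@(1, 21): e=[-15,0,54] → ·  [on edge]
  covered (9 px):
    · · · · · · · · · ·
    · · · · · · · · · █
    · · · · · · · · █ ·
    · · · · · · · █ █ ·
    · · · · · · █ █ · ·
    · · · · · █ · · · ·
    · · · · █ · · · · ·
    · · · █ · · · · · ·
    · · · · · · · · · ·
    · · · · · · · · · ·
    · · · · · · · · · ·

Answer: [[1,5],[2,5],[3,5],[4,5],[5,5],[6,5],[7,5],[8,5],[3,6],[4,6],[5,6],[6,6],[7,6],[8,6],[4,7],[5,7],[6,7],[7,7],[8,7],[6,8],[7,8],[8,8],[8,9]]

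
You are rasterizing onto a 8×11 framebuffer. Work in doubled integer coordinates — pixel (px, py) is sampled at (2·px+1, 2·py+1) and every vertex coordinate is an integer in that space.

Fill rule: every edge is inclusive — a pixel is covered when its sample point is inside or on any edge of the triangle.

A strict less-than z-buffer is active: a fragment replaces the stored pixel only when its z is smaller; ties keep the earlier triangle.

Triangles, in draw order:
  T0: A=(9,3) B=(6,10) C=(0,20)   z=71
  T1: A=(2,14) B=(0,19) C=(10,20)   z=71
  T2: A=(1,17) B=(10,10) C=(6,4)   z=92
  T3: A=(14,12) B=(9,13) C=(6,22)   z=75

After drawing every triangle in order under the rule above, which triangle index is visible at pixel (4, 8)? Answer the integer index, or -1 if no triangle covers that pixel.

T0:
  2·area = 12
  edge (9, 3)→(6, 10): d=(-3,7) inclusive
  edge (6, 10)→(0, 20): d=(-6,10) inclusive
  edge (0, 20)→(9, 3): d=(9,-17) inclusive
    (4,1)@(9, 3): e=[0,12,0] → X  [on edge]
    (5,1)@(11, 3): e=[-14,-8,34] → .
    (4,2)@(9, 5): e=[-6,0,18] → .  [on edge]
    (3,3)@(7, 7): e=[2,8,2] → X
    (4,3)@(9, 7): e=[-12,-12,36] → .
    (3,4)@(7, 9): e=[-4,-4,20] → .
    (2,5)@(5, 11): e=[4,4,4] → X
    (3,5)@(7, 11): e=[-10,-16,38] → .
    (2,6)@(5, 13): e=[-2,-8,22] → .
    (1,7)@(3, 15): e=[6,0,6] → X  [on edge]
    (2,7)@(5, 15): e=[-8,-20,40] → .
    (1,8)@(3, 17): e=[0,-12,24] → .  [on edge]
  covered (4 px):
    . . . . . . . .
    . . . . X . . .
    . . . . . . . .
    . . . X . . . .
    . . . . . . . .
    . . X . . . . .
    . . . . . . . .
    . X . . . . . .
    . . . . . . . .
    . . . . . . . .
    . . . . . . . .
T1:
  2·area = 52  (B↔C swapped to make it positive)
  edge (2, 14)→(10, 20): d=(8,6) inclusive
  edge (10, 20)→(0, 19): d=(-10,-1) inclusive
  edge (0, 19)→(2, 14): d=(2,-5) inclusive
    (1,7)@(3, 15): e=[2,43,7] → X
    (2,7)@(5, 15): e=[-10,45,17] → .
    (0,8)@(1, 17): e=[30,21,1] → X
    (2,8)@(5, 17): e=[6,25,21] → X
    (3,8)@(7, 17): e=[-6,27,31] → .
    (0,9)@(1, 19): e=[46,1,5] → X
    (3,9)@(7, 19): e=[10,7,35] → X
    (4,9)@(9, 19): e=[-2,9,45] → .
    (0,10)@(1, 21): e=[62,-19,9] → .
    (1,10)@(3, 21): e=[50,-17,19] → .
    (2,10)@(5, 21): e=[38,-15,29] → .
    (3,10)@(7, 21): e=[26,-13,39] → .
  covered (8 px):
    . . . . . . . .
    . . . . . . . .
    . . . . . . . .
    . . . . . . . .
    . . . . . . . .
    . . . . . . . .
    . . . . . . . .
    . X . . . . . .
    X X X . . . . .
    X X X X . . . .
    . . . . . . . .
T2:
  2·area = 82  (B↔C swapped to make it positive)
  edge (1, 17)→(6, 4): d=(5,-13) inclusive
  edge (6, 4)→(10, 10): d=(4,6) inclusive
  edge (10, 10)→(1, 17): d=(-9,7) inclusive
    (2,3)@(5, 7): e=[2,18,62] → X
    (3,3)@(7, 7): e=[28,6,48] → X
    (4,3)@(9, 7): e=[54,-6,34] → .
    (2,4)@(5, 9): e=[12,26,44] → X
    (4,4)@(9, 9): e=[64,2,16] → X
    (5,4)@(11, 9): e=[90,-10,2] → .
    (2,5)@(5, 11): e=[22,34,26] → X
    (4,5)@(9, 11): e=[74,10,-2] → .
    (1,6)@(3, 13): e=[6,54,22] → X
    (3,6)@(7, 13): e=[58,30,-6] → .
    (1,7)@(3, 15): e=[16,62,4] → X
    (2,7)@(5, 15): e=[42,50,-10] → .
    (0,8)@(1, 17): e=[0,82,0] → X  [on edge]
  covered (11 px):
    . . . . . . . .
    . . . . . . . .
    . . . . . . . .
    . . X X . . . .
    . . X X X . . .
    . . X X . . . .
    . X X . . . . .
    . X . . . . . .
    X . . . . . . .
    . . . . . . . .
    . . . . . . . .
T3:
  2·area = 42  (B↔C swapped to make it positive)
  edge (14, 12)→(6, 22): d=(-8,10) inclusive
  edge (6, 22)→(9, 13): d=(3,-9) inclusive
  edge (9, 13)→(14, 12): d=(5,-1) inclusive
    (6,0)@(13, 1): e=[98,0,-56] → .  [on edge]
    (5,3)@(11, 7): e=[70,0,-28] → .  [on edge]
    (4,6)@(9, 13): e=[42,0,0] → X  [on edge]
    (5,6)@(11, 13): e=[22,18,2] → X
    (6,6)@(13, 13): e=[2,36,4] → X
    (7,6)@(15, 13): e=[-18,54,6] → .
    (4,7)@(9, 15): e=[26,6,10] → X
    (6,7)@(13, 15): e=[-14,42,14] → .
    (4,8)@(9, 17): e=[10,12,20] → X
    (5,8)@(11, 17): e=[-10,30,22] → .
    (3,9)@(7, 19): e=[14,0,28] → X  [on edge]
    (4,9)@(9, 19): e=[-6,18,30] → .
  covered (7 px):
    . . . . . . . .
    . . . . . . . .
    . . . . . . . .
    . . . . . . . .
    . . . . . . . .
    . . . . . . . .
    . . . . X X X .
    . . . . X X . .
    . . . . X . . .
    . . . X . . . .
    . . . . . . . .

Z-buffer (winner per pixel, '.' = empty):
  . . . . . . . .
  . . . . 0 . . .
  . . . . . . . .
  . . 2 0 . . . .
  . . 2 2 2 . . .
  . . 0 2 . . . .
  . 2 2 . 3 3 3 .
  . 0 . . 3 3 . .
  1 1 1 . 3 . . .
  1 1 1 1 . . . .
  . . . . . . . .

Final: 3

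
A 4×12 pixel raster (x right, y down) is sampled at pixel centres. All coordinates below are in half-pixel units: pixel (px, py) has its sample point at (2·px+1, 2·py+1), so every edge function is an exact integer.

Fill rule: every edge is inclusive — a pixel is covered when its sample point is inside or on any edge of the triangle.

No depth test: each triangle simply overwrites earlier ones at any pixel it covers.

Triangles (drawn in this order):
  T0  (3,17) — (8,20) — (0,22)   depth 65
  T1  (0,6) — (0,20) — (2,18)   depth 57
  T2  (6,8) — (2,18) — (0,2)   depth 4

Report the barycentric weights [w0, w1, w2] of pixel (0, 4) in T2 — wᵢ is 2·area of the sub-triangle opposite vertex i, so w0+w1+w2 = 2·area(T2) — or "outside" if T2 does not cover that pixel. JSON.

T0:
  2·area = 34
  edge (3, 17)→(8, 20): d=(5,3) inclusive
  edge (8, 20)→(0, 22): d=(-8,2) inclusive
  edge (0, 22)→(3, 17): d=(3,-5) inclusive
    (1,8)@(3, 17): e=[0,34,0] → #  [on edge]
    (2,8)@(5, 17): e=[-6,30,10] → ·
    (1,9)@(3, 19): e=[10,18,6] → #
    (2,9)@(5, 19): e=[4,14,16] → #
    (3,9)@(7, 19): e=[-2,10,26] → ·
    (0,10)@(1, 21): e=[26,6,2] → #
    (2,10)@(5, 21): e=[14,-2,22] → ·
    (0,11)@(1, 23): e=[36,-10,8] → ·
    (1,11)@(3, 23): e=[30,-14,18] → ·
  covered (5 px):
    · · · ·
    · · · ·
    · · · ·
    · · · ·
    · · · ·
    · · · ·
    · · · ·
    · · · ·
    · # · ·
    · # # ·
    # # · ·
    · · · ·
T1:
  2·area = 28  (B↔C swapped to make it positive)
  edge (0, 6)→(2, 18): d=(2,12) inclusive
  edge (2, 18)→(0, 20): d=(-2,2) inclusive
  edge (0, 20)→(0, 6): d=(0,-14) inclusive
    (0,6)@(1, 13): e=[2,12,14] → #
    (1,6)@(3, 13): e=[-22,8,42] → ·
    (3,6)@(7, 13): e=[-70,0,98] → ·  [on edge]
    (0,7)@(1, 15): e=[6,8,14] → #
    (1,7)@(3, 15): e=[-18,4,42] → ·
    (2,7)@(5, 15): e=[-42,0,70] → ·  [on edge]
    (0,8)@(1, 17): e=[10,4,14] → #
    (1,8)@(3, 17): e=[-14,0,42] → ·  [on edge]
    (0,9)@(1, 19): e=[14,0,14] → #  [on edge]
    (1,9)@(3, 19): e=[-10,-4,42] → ·
    (0,10)@(1, 21): e=[18,-4,14] → ·
  covered (4 px):
    · · · ·
    · · · ·
    · · · ·
    · · · ·
    · · · ·
    · · · ·
    # · · ·
    # · · ·
    # · · ·
    # · · ·
    · · · ·
    · · · ·
T2:
  2·area = 84
  edge (6, 8)→(2, 18): d=(-4,10) inclusive
  edge (2, 18)→(0, 2): d=(-2,-16) inclusive
  edge (0, 2)→(6, 8): d=(6,6) inclusive
    (0,1)@(1, 3): e=[70,14,0] → #  [on edge]
    (1,1)@(3, 3): e=[50,46,-12] → ·
    (0,2)@(1, 5): e=[62,10,12] → #
    (1,2)@(3, 5): e=[42,42,0] → #  [on edge]
    (2,2)@(5, 5): e=[22,74,-12] → ·
    (0,3)@(1, 7): e=[54,6,24] → #
    (2,3)@(5, 7): e=[14,70,0] → #  [on edge]
    (3,3)@(7, 7): e=[-6,102,-12] → ·
    (0,4)@(1, 9): e=[46,2,36] → #
    (3,4)@(7, 9): e=[-14,98,0] → ·  [on edge]
    (0,5)@(1, 11): e=[38,-2,48] → ·
    (1,5)@(3, 11): e=[18,30,36] → #
  covered (12 px):
    · · · ·
    # · · ·
    # # · ·
    # # # ·
    # # # ·
    · # · ·
    · # · ·
    · # · ·
    · · · ·
    · · · ·
    · · · ·
    · · · ·

Result: [2,36,46]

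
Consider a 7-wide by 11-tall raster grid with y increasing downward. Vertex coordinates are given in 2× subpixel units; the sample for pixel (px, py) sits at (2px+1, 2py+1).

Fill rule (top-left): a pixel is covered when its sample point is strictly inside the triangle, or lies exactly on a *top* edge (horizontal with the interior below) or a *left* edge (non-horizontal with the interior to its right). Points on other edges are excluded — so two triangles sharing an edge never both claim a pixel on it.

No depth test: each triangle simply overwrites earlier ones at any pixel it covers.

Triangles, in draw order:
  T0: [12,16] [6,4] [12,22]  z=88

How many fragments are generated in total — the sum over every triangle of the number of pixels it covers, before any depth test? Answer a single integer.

T0:
  2·area = 36  (B↔C swapped to make it positive)
  edge (12, 16)→(12, 22): d=(0,6) right/bottom  bias=-1
  edge (12, 22)→(6, 4): d=(-6,-18) top-left  bias=+0
  edge (6, 4)→(12, 16): d=(6,12) right/bottom  bias=-1
    (2,0)@(5, 1): e=[42,0,-6] → ·  [on edge]
    (3,3)@(7, 7): e=[30,0,6] → #  [on edge]
    (4,3)@(9, 7): e=[18,36,-18] → ·
    (3,4)@(7, 9): e=[30,-12,18] → ·
    (4,5)@(9, 11): e=[18,12,6] → #
    (5,5)@(11, 11): e=[6,48,-18] → ·
    (4,6)@(9, 13): e=[18,0,18] → #  [on edge]
    (5,6)@(11, 13): e=[6,36,-6] → ·
    (4,7)@(9, 15): e=[18,-12,30] → ·
    (5,7)@(11, 15): e=[6,24,6] → #
    (6,7)@(13, 15): e=[-6,60,-18] → ·
    (5,8)@(11, 17): e=[6,12,18] → #
    (5,9)@(11, 19): e=[6,0,30] → #  [on edge]
  covered (6 px):
    · · · · · · ·
    · · · · · · ·
    · · · · · · ·
    · · · # · · ·
    · · · · · · ·
    · · · · # · ·
    · · · · # · ·
    · · · · · # ·
    · · · · · # ·
    · · · · · # ·
    · · · · · · ·

Final: 6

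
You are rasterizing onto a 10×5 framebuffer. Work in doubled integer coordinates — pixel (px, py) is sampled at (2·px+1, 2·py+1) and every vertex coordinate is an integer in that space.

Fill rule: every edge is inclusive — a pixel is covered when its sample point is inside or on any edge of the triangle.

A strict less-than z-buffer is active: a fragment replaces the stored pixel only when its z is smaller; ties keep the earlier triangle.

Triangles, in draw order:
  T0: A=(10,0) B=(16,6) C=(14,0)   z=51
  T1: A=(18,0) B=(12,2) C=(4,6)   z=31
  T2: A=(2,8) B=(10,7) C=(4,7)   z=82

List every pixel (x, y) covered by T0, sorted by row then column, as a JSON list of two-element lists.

T0:
  2·area = 24  (B↔C swapped to make it positive)
  edge (10, 0)→(14, 0): d=(4,0) inclusive
  edge (14, 0)→(16, 6): d=(2,6) inclusive
  edge (16, 6)→(10, 0): d=(-6,-6) inclusive
    (5,0)@(11, 1): e=[4,20,0] → X  [on edge]
    (6,0)@(13, 1): e=[4,8,12] → X
    (7,0)@(15, 1): e=[4,-4,24] → .
    (5,1)@(11, 3): e=[12,24,-12] → .
    (6,1)@(13, 3): e=[12,12,0] → X  [on edge]
    (7,1)@(15, 3): e=[12,0,12] → X  [on edge]
    (8,1)@(17, 3): e=[12,-12,24] → .
    (6,2)@(13, 5): e=[20,16,-12] → .
    (7,2)@(15, 5): e=[20,4,0] → X  [on edge]
    (8,2)@(17, 5): e=[20,-8,12] → .
    (7,3)@(15, 7): e=[28,8,-12] → .
    (8,3)@(17, 7): e=[28,-4,0] → .  [on edge]
    (8,4)@(17, 9): e=[36,0,-12] → .  [on edge]
    (9,4)@(19, 9): e=[36,-12,0] → .  [on edge]
  covered (5 px):
    . . . . . X X . . .
    . . . . . . X X . .
    . . . . . . . X . .
    . . . . . . . . . .
    . . . . . . . . . .
T1:
  2·area = 8  (B↔C swapped to make it positive)
  edge (18, 0)→(4, 6): d=(-14,6) inclusive
  edge (4, 6)→(12, 2): d=(8,-4) inclusive
  edge (12, 2)→(18, 0): d=(6,-2) inclusive
    (7,0)@(15, 1): e=[4,4,0] → X  [on edge]
    (8,0)@(17, 1): e=[-8,12,4] → .
    (4,1)@(9, 3): e=[12,-4,0] → .  [on edge]
    (5,1)@(11, 3): e=[0,4,4] → X  [on edge]
    (6,1)@(13, 3): e=[-12,12,8] → .
    (7,1)@(15, 3): e=[-24,20,12] → .
    (1,2)@(3, 5): e=[20,-12,0] → .  [on edge]
    (5,2)@(11, 5): e=[-28,20,16] → .
  covered (2 px):
    . . . . . . . X . .
    . . . . . X . . . .
    . . . . . . . . . .
    . . . . . . . . . .
    . . . . . . . . . .
T2:
  2·area = 6  (B↔C swapped to make it positive)
  edge (2, 8)→(4, 7): d=(2,-1) inclusive
  edge (4, 7)→(10, 7): d=(6,0) inclusive
  edge (10, 7)→(2, 8): d=(-8,1) inclusive
    (0,3)@(1, 7): e=[-3,0,9] → .  [on edge]
    (1,3)@(3, 7): e=[-1,0,7] → .  [on edge]
    (2,3)@(5, 7): e=[1,0,5] → X  [on edge]
    (3,3)@(7, 7): e=[3,0,3] → X  [on edge]
    (4,3)@(9, 7): e=[5,0,1] → X  [on edge]
    (5,3)@(11, 7): e=[7,0,-1] → .  [on edge]
    (6,3)@(13, 7): e=[9,0,-3] → .  [on edge]
    (7,3)@(15, 7): e=[11,0,-5] → .  [on edge]
    (8,3)@(17, 7): e=[13,0,-7] → .  [on edge]
    (9,3)@(19, 7): e=[15,0,-9] → .  [on edge]
    (2,4)@(5, 9): e=[5,12,-11] → .
    (3,4)@(7, 9): e=[7,12,-13] → .
  covered (3 px):
    . . . . . . . . . .
    . . . . . . . . . .
    . . . . . . . . . .
    . . X X X . . . . .
    . . . . . . . . . .

Final: [[5,0],[6,0],[6,1],[7,1],[7,2]]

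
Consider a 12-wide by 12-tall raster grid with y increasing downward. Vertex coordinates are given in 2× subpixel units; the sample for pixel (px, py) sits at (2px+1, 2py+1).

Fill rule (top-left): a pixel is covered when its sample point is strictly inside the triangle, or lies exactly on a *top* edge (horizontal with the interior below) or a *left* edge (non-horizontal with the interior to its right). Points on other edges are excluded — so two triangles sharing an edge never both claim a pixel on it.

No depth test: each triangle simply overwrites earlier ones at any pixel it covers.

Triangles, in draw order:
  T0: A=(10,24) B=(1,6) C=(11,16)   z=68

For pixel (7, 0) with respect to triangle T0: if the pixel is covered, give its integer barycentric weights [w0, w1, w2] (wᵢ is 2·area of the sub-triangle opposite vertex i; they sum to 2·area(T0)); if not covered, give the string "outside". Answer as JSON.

T0:
  2·area = 90
  edge (10, 24)→(1, 6): d=(-9,-18) top-left  bias=+0
  edge (1, 6)→(11, 16): d=(10,10) right/bottom  bias=-1
  edge (11, 16)→(10, 24): d=(-1,8) right/bottom  bias=-1
    (1,4)@(3, 9): e=[9,10,71] → #
    (2,4)@(5, 9): e=[45,-10,55] → ·
    (1,5)@(3, 11): e=[-9,30,69] → ·
    (2,5)@(5, 11): e=[27,10,53] → #
    (3,5)@(7, 11): e=[63,-10,37] → ·
    (2,6)@(5, 13): e=[9,30,51] → #
    (3,6)@(7, 13): e=[45,10,35] → #
    (4,6)@(9, 13): e=[81,-10,19] → ·
    (2,7)@(5, 15): e=[-9,50,49] → ·
    (3,7)@(7, 15): e=[27,30,33] → #
    (4,7)@(9, 15): e=[63,10,17] → #
    (5,7)@(11, 15): e=[99,-10,1] → ·
  covered (10 px):
    · · · · · · · · · · · ·
    · · · · · · · · · · · ·
    · · · · · · · · · · · ·
    · · · · · · · · · · · ·
    · # · · · · · · · · · ·
    · · # · · · · · · · · ·
    · · # # · · · · · · · ·
    · · · # # · · · · · · ·
    · · · # # · · · · · · ·
    · · · · # · · · · · · ·
    · · · · # · · · · · · ·
    · · · · · · · · · · · ·

Result: "outside"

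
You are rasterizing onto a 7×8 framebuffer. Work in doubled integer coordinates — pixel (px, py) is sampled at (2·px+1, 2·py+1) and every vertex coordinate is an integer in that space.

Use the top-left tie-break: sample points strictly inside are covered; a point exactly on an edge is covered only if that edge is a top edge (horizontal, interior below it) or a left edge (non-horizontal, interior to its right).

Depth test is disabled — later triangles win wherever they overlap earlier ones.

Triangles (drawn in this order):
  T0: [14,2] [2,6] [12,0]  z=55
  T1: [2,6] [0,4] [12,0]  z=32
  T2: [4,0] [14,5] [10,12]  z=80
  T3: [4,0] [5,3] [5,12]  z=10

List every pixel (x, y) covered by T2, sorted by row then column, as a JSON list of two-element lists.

T0:
  2·area = 32
  edge (14, 2)→(2, 6): d=(-12,4) right/bottom  bias=-1
  edge (2, 6)→(12, 0): d=(10,-6) top-left  bias=+0
  edge (12, 0)→(14, 2): d=(2,2) right/bottom  bias=-1
    (5,0)@(11, 1): e=[24,4,4] → #
    (6,0)@(13, 1): e=[16,16,0] → ·  [on edge]
    (3,1)@(7, 3): e=[16,0,16] → #  [on edge]
    (4,1)@(9, 3): e=[8,12,12] → #
    (5,1)@(11, 3): e=[0,24,8] → ·  [on edge]
    (2,2)@(5, 5): e=[0,8,24] → ·  [on edge]
    (3,2)@(7, 5): e=[-8,20,20] → ·
    (4,2)@(9, 5): e=[-16,32,16] → ·
  covered (3 px):
    · · · · · # ·
    · · · # # · ·
    · · · · · · ·
    · · · · · · ·
    · · · · · · ·
    · · · · · · ·
    · · · · · · ·
    · · · · · · ·
T1:
  2·area = 32
  edge (2, 6)→(0, 4): d=(-2,-2) top-left  bias=+0
  edge (0, 4)→(12, 0): d=(12,-4) top-left  bias=+0
  edge (12, 0)→(2, 6): d=(-10,6) right/bottom  bias=-1
    (4,0)@(9, 1): e=[24,0,8] → #  [on edge]
    (5,0)@(11, 1): e=[28,8,-4] → ·
    (1,1)@(3, 3): e=[8,0,24] → #  [on edge]
    (2,1)@(5, 3): e=[12,8,12] → #
    (3,1)@(7, 3): e=[16,16,0] → ·  [on edge]
    (4,1)@(9, 3): e=[20,24,-12] → ·
    (0,2)@(1, 5): e=[0,16,16] → #  [on edge]
    (2,2)@(5, 5): e=[8,32,-8] → ·
    (0,3)@(1, 7): e=[-4,40,-4] → ·
    (1,3)@(3, 7): e=[0,48,-16] → ·  [on edge]
    (2,4)@(5, 9): e=[0,80,-48] → ·  [on edge]
    (3,5)@(7, 11): e=[0,112,-80] → ·  [on edge]
    (4,6)@(9, 13): e=[0,144,-112] → ·  [on edge]
    (5,7)@(11, 15): e=[0,176,-144] → ·  [on edge]
  covered (5 px):
    · · · · # · ·
    · # # · · · ·
    # # · · · · ·
    · · · · · · ·
    · · · · · · ·
    · · · · · · ·
    · · · · · · ·
    · · · · · · ·
T2:
  2·area = 90
  edge (4, 0)→(14, 5): d=(10,5) right/bottom  bias=-1
  edge (14, 5)→(10, 12): d=(-4,7) right/bottom  bias=-1
  edge (10, 12)→(4, 0): d=(-6,-12) top-left  bias=+0
    (2,0)@(5, 1): e=[5,79,6] → #
    (3,0)@(7, 1): e=[-5,65,30] → ·
    (2,1)@(5, 3): e=[25,71,-6] → ·
    (3,1)@(7, 3): e=[15,57,18] → #
    (4,1)@(9, 3): e=[5,43,42] → #
    (5,1)@(11, 3): e=[-5,29,66] → ·
    (3,2)@(7, 5): e=[35,49,6] → #
    (5,2)@(11, 5): e=[15,21,54] → #
    (6,2)@(13, 5): e=[5,7,78] → #
    (3,3)@(7, 7): e=[55,41,-6] → ·
    (4,3)@(9, 7): e=[45,27,18] → #
    (6,3)@(13, 7): e=[25,-1,66] → ·
  covered (11 px):
    · · # · · · ·
    · · · # # · ·
    · · · # # # #
    · · · · # # ·
    · · · · # # ·
    · · · · · · ·
    · · · · · · ·
    · · · · · · ·
T3:
  2·area = 9
  edge (4, 0)→(5, 3): d=(1,3) right/bottom  bias=-1
  edge (5, 3)→(5, 12): d=(0,9) right/bottom  bias=-1
  edge (5, 12)→(4, 0): d=(-1,-12) top-left  bias=+0
    (2,0)@(5, 1): e=[-2,0,11] → ·  [on edge]
    (2,1)@(5, 3): e=[0,0,9] → ·  [on edge]
    (2,2)@(5, 5): e=[2,0,7] → ·  [on edge]
    (2,3)@(5, 7): e=[4,0,5] → ·  [on edge]
    (2,4)@(5, 9): e=[6,0,3] → ·  [on edge]
    (3,4)@(7, 9): e=[0,-18,27] → ·  [on edge]
    (2,5)@(5, 11): e=[8,0,1] → ·  [on edge]
    (2,6)@(5, 13): e=[10,0,-1] → ·  [on edge]
    (2,7)@(5, 15): e=[12,0,-3] → ·  [on edge]
    (4,7)@(9, 15): e=[0,-36,45] → ·  [on edge]
  covered (0 px):
    · · · · · · ·
    · · · · · · ·
    · · · · · · ·
    · · · · · · ·
    · · · · · · ·
    · · · · · · ·
    · · · · · · ·
    · · · · · · ·

Answer: [[2,0],[3,1],[4,1],[3,2],[4,2],[5,2],[6,2],[4,3],[5,3],[4,4],[5,4]]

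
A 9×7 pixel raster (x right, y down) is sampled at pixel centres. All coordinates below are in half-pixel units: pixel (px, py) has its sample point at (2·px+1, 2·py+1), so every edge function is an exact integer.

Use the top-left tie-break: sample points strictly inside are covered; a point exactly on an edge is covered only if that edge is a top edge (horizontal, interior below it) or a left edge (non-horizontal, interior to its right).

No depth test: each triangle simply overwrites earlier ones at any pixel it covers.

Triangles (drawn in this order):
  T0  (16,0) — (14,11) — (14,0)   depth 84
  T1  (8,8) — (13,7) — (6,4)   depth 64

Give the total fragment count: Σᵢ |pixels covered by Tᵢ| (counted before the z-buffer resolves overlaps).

T0:
  2·area = 22
  edge (16, 0)→(14, 11): d=(-2,11) right/bottom  bias=-1
  edge (14, 11)→(14, 0): d=(0,-11) top-left  bias=+0
  edge (14, 0)→(16, 0): d=(2,0) top-left  bias=+0
    (7,0)@(15, 1): e=[9,11,2] → █
    (8,0)@(17, 1): e=[-13,33,2] → ·
    (7,1)@(15, 3): e=[5,11,6] → █
    (8,1)@(17, 3): e=[-17,33,6] → ·
    (7,2)@(15, 5): e=[1,11,10] → █
    (8,2)@(17, 5): e=[-21,33,10] → ·
    (7,3)@(15, 7): e=[-3,11,14] → ·
  covered (3 px):
    · · · · · · · █ ·
    · · · · · · · █ ·
    · · · · · · · █ ·
    · · · · · · · · ·
    · · · · · · · · ·
    · · · · · · · · ·
    · · · · · · · · ·
T1:
  2·area = 22  (B↔C swapped to make it positive)
  edge (8, 8)→(6, 4): d=(-2,-4) top-left  bias=+0
  edge (6, 4)→(13, 7): d=(7,3) right/bottom  bias=-1
  edge (13, 7)→(8, 8): d=(-5,1) right/bottom  bias=-1
    (3,2)@(7, 5): e=[2,4,16] → █
    (4,2)@(9, 5): e=[10,-2,14] → ·
    (3,3)@(7, 7): e=[-2,18,6] → ·
    (4,3)@(9, 7): e=[6,12,4] → █
    (5,3)@(11, 7): e=[14,6,2] → █
    (6,3)@(13, 7): e=[22,0,0] → ·  [on edge]
    (1,4)@(3, 9): e=[-22,44,0] → ·  [on edge]
    (4,4)@(9, 9): e=[2,26,-6] → ·
    (5,4)@(11, 9): e=[10,20,-8] → ·
  covered (3 px):
    · · · · · · · · ·
    · · · · · · · · ·
    · · · █ · · · · ·
    · · · · █ █ · · ·
    · · · · · · · · ·
    · · · · · · · · ·
    · · · · · · · · ·

Answer: 6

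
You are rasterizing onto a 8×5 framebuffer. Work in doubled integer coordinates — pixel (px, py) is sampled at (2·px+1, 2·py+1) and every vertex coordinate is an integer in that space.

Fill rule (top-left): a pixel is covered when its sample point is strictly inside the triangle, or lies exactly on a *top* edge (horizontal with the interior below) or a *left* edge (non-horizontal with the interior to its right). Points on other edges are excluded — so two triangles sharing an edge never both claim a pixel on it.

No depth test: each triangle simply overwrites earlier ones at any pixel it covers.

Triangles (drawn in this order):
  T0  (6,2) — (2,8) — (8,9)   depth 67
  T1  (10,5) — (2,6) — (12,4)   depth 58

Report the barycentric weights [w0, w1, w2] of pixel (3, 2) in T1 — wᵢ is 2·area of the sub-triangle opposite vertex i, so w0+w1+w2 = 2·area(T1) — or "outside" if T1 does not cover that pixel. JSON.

T0:
  2·area = 40  (B↔C swapped to make it positive)
  edge (6, 2)→(8, 9): d=(2,7) right/bottom  bias=-1
  edge (8, 9)→(2, 8): d=(-6,-1) top-left  bias=+0
  edge (2, 8)→(6, 2): d=(4,-6) top-left  bias=+0
    (2,2)@(5, 5): e=[13,21,6] → #
    (3,2)@(7, 5): e=[-1,23,18] → ·
    (1,3)@(3, 7): e=[31,7,2] → #
    (3,3)@(7, 7): e=[3,11,26] → #
    (4,3)@(9, 7): e=[-11,13,38] → ·
    (1,4)@(3, 9): e=[35,-5,10] → ·
    (2,4)@(5, 9): e=[21,-3,22] → ·
    (3,4)@(7, 9): e=[7,-1,34] → ·
  covered (4 px):
    · · · · · · · ·
    · · · · · · · ·
    · · # · · · · ·
    · # # # · · · ·
    · · · · · · · ·
T1:
  2·area = 6
  edge (10, 5)→(2, 6): d=(-8,1) right/bottom  bias=-1
  edge (2, 6)→(12, 4): d=(10,-2) top-left  bias=+0
  edge (12, 4)→(10, 5): d=(-2,1) right/bottom  bias=-1
    (3,2)@(7, 5): e=[3,0,3] → #  [on edge]
    (4,2)@(9, 5): e=[1,4,1] → #
    (5,2)@(11, 5): e=[-1,8,-1] → ·
    (3,3)@(7, 7): e=[-13,20,-1] → ·
    (4,3)@(9, 7): e=[-15,24,-3] → ·
  covered (2 px):
    · · · · · · · ·
    · · · · · · · ·
    · · · # # · · ·
    · · · · · · · ·
    · · · · · · · ·

Answer: [0,3,3]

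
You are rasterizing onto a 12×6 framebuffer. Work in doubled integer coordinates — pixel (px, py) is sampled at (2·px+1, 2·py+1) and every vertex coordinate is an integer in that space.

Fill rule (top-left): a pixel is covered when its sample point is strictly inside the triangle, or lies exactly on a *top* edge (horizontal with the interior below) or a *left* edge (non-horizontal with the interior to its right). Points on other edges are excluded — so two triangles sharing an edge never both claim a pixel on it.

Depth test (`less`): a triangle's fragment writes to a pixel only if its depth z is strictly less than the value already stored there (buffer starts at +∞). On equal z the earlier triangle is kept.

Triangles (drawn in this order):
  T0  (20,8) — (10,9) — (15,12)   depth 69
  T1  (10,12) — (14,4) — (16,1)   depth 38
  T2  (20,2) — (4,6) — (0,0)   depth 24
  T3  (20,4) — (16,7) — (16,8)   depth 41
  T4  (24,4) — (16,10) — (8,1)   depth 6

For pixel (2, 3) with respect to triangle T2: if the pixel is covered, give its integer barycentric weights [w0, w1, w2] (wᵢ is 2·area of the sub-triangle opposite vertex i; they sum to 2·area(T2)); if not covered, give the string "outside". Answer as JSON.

T0:
  2·area = 35  (B↔C swapped to make it positive)
  edge (20, 8)→(15, 12): d=(-5,4) right/bottom  bias=-1
  edge (15, 12)→(10, 9): d=(-5,-3) top-left  bias=+0
  edge (10, 9)→(20, 8): d=(10,-1) top-left  bias=+0
    (5,4)@(11, 9): e=[31,3,1] → #
    (6,4)@(13, 9): e=[23,9,3] → #
    (7,4)@(15, 9): e=[15,15,5] → #
    (8,4)@(17, 9): e=[7,21,7] → #
    (9,4)@(19, 9): e=[-1,27,9] → ·
    (5,5)@(11, 11): e=[21,-7,21] → ·
    (6,5)@(13, 11): e=[13,-1,23] → ·
    (7,5)@(15, 11): e=[5,5,25] → #
    (8,5)@(17, 11): e=[-3,11,27] → ·
  covered (5 px):
    · · · · · · · · · · · ·
    · · · · · · · · · · · ·
    · · · · · · · · · · · ·
    · · · · · · · · · · · ·
    · · · · · # # # # · · ·
    · · · · · · · # · · · ·
T1:
  2·area = 4
  edge (10, 12)→(14, 4): d=(4,-8) top-left  bias=+0
  edge (14, 4)→(16, 1): d=(2,-3) top-left  bias=+0
  edge (16, 1)→(10, 12): d=(-6,11) right/bottom  bias=-1
  covered (0 px):
    · · · · · · · · · · · ·
    · · · · · · · · · · · ·
    · · · · · · · · · · · ·
    · · · · · · · · · · · ·
    · · · · · · · · · · · ·
    · · · · · · · · · · · ·
T2:
  2·area = 112
  edge (20, 2)→(4, 6): d=(-16,4) right/bottom  bias=-1
  edge (4, 6)→(0, 0): d=(-4,-6) top-left  bias=+0
  edge (0, 0)→(20, 2): d=(20,2) right/bottom  bias=-1
    (0,0)@(1, 1): e=[92,2,18] → #
    (1,0)@(3, 1): e=[84,14,14] → #
    (2,0)@(5, 1): e=[76,26,10] → #
    (3,0)@(7, 1): e=[68,38,6] → #
    (4,0)@(9, 1): e=[60,50,2] → #
    (5,0)@(11, 1): e=[52,62,-2] → ·
    (0,1)@(1, 3): e=[60,-6,58] → ·
    (1,1)@(3, 3): e=[52,6,54] → #
    (5,1)@(11, 3): e=[20,54,38] → #
    (6,1)@(13, 3): e=[12,66,34] → #
    (7,1)@(15, 3): e=[4,78,30] → #
    (8,1)@(17, 3): e=[-4,90,26] → ·
  covered (14 px):
    # # # # # · · · · · · ·
    · # # # # # # # · · · ·
    · · # # · · · · · · · ·
    · · · · · · · · · · · ·
    · · · · · · · · · · · ·
    · · · · · · · · · · · ·
T3:
  2·area = 4  (B↔C swapped to make it positive)
  edge (20, 4)→(16, 8): d=(-4,4) right/bottom  bias=-1
  edge (16, 8)→(16, 7): d=(0,-1) top-left  bias=+0
  edge (16, 7)→(20, 4): d=(4,-3) top-left  bias=+0
    (11,0)@(23, 1): e=[0,7,-3] → ·  [on edge]
    (10,1)@(21, 3): e=[0,5,-1] → ·  [on edge]
    (9,2)@(19, 5): e=[0,3,1] → ·  [on edge]
    (8,3)@(17, 7): e=[0,1,3] → ·  [on edge]
    (7,4)@(15, 9): e=[0,-1,5] → ·  [on edge]
    (6,5)@(13, 11): e=[0,-3,7] → ·  [on edge]
  covered (0 px):
    · · · · · · · · · · · ·
    · · · · · · · · · · · ·
    · · · · · · · · · · · ·
    · · · · · · · · · · · ·
    · · · · · · · · · · · ·
    · · · · · · · · · · · ·
T4:
  2·area = 120
  edge (24, 4)→(16, 10): d=(-8,6) right/bottom  bias=-1
  edge (16, 10)→(8, 1): d=(-8,-9) top-left  bias=+0
  edge (8, 1)→(24, 4): d=(16,3) right/bottom  bias=-1
    (5,1)@(11, 3): e=[86,11,23] → #
    (6,1)@(13, 3): e=[74,29,17] → #
    (7,1)@(15, 3): e=[62,47,11] → #
    (8,1)@(17, 3): e=[50,65,5] → #
    (9,1)@(19, 3): e=[38,83,-1] → ·
    (5,2)@(11, 5): e=[70,-5,55] → ·
    (6,2)@(13, 5): e=[58,13,49] → #
    (9,2)@(19, 5): e=[22,67,31] → #
    (10,2)@(21, 5): e=[10,85,25] → #
    (11,2)@(23, 5): e=[-2,103,19] → ·
    (6,3)@(13, 7): e=[42,-3,81] → ·
    (7,3)@(15, 7): e=[30,15,75] → #
  covered (13 px):
    · · · · · · · · · · · ·
    · · · · · # # # # · · ·
    · · · · · · # # # # # ·
    · · · · · · · # # # · ·
    · · · · · · · · # · · ·
    · · · · · · · · · · · ·

Final: "outside"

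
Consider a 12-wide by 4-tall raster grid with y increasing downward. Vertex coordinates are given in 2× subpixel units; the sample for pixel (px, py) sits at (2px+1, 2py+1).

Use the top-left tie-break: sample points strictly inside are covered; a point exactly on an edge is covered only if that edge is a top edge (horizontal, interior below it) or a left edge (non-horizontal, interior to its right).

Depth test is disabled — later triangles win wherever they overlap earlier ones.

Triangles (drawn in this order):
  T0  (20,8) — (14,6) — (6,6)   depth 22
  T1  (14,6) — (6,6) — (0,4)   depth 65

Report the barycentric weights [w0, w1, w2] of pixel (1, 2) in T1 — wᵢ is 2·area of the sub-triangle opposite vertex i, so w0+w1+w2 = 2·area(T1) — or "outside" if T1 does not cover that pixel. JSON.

T0:
  2·area = 16  (B↔C swapped to make it positive)
  edge (20, 8)→(6, 6): d=(-14,-2) top-left  bias=+0
  edge (6, 6)→(14, 6): d=(8,0) top-left  bias=+0
  edge (14, 6)→(20, 8): d=(6,2) right/bottom  bias=-1
    (2,1)@(5, 3): e=[40,-24,0] → .  [on edge]
    (5,2)@(11, 5): e=[24,-8,0] → .  [on edge]
    (6,3)@(13, 7): e=[0,8,8] → X  [on edge]
    (7,3)@(15, 7): e=[4,8,4] → X
    (8,3)@(17, 7): e=[8,8,0] → .  [on edge]
  covered (2 px):
    . . . . . . . . . . . .
    . . . . . . . . . . . .
    . . . . . . . . . . . .
    . . . . . . X X . . . .
T1:
  2·area = 16
  edge (14, 6)→(6, 6): d=(-8,0) right/bottom  bias=-1
  edge (6, 6)→(0, 4): d=(-6,-2) top-left  bias=+0
  edge (0, 4)→(14, 6): d=(14,2) right/bottom  bias=-1
    (1,2)@(3, 5): e=[8,0,8] → X  [on edge]
    (2,2)@(5, 5): e=[8,4,4] → X
    (3,2)@(7, 5): e=[8,8,0] → .  [on edge]
    (1,3)@(3, 7): e=[-8,-12,36] → .
    (2,3)@(5, 7): e=[-8,-8,32] → .
    (4,3)@(9, 7): e=[-8,0,24] → .  [on edge]
    (10,3)@(21, 7): e=[-8,24,0] → .  [on edge]
  covered (2 px):
    . . . . . . . . . . . .
    . . . . . . . . . . . .
    . X X . . . . . . . . .
    . . . . . . . . . . . .

Final: [0,8,8]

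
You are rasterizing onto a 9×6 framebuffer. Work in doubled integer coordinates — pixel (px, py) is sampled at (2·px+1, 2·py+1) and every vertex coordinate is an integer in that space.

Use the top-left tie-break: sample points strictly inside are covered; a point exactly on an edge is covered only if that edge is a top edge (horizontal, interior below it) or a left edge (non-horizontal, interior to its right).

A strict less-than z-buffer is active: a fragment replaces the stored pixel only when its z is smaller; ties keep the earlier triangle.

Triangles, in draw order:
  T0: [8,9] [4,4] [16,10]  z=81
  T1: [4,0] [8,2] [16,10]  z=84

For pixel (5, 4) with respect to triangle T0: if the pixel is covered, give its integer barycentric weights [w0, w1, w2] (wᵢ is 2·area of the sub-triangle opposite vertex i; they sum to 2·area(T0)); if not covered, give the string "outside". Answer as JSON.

T0:
  2·area = 36
  edge (8, 9)→(4, 4): d=(-4,-5) top-left  bias=+0
  edge (4, 4)→(16, 10): d=(12,6) right/bottom  bias=-1
  edge (16, 10)→(8, 9): d=(-8,-1) top-left  bias=+0
    (2,2)@(5, 5): e=[1,6,29] → █
    (3,2)@(7, 5): e=[11,-6,31] → ·
    (2,3)@(5, 7): e=[-7,30,13] → ·
    (3,3)@(7, 7): e=[3,18,15] → █
    (4,3)@(9, 7): e=[13,6,17] → █
    (5,3)@(11, 7): e=[23,-6,19] → ·
    (3,4)@(7, 9): e=[-5,42,-1] → ·
    (4,4)@(9, 9): e=[5,30,1] → █
    (5,4)@(11, 9): e=[15,18,3] → █
    (6,4)@(13, 9): e=[25,6,5] → █
    (7,4)@(15, 9): e=[35,-6,7] → ·
    (4,5)@(9, 11): e=[-3,54,-15] → ·
  covered (6 px):
    · · · · · · · · ·
    · · · · · · · · ·
    · · █ · · · · · ·
    · · · █ █ · · · ·
    · · · · █ █ █ · ·
    · · · · · · · · ·
T1:
  2·area = 16
  edge (4, 0)→(8, 2): d=(4,2) right/bottom  bias=-1
  edge (8, 2)→(16, 10): d=(8,8) right/bottom  bias=-1
  edge (16, 10)→(4, 0): d=(-12,-10) top-left  bias=+0
    (3,0)@(7, 1): e=[-2,0,18] → ·  [on edge]
    (4,1)@(9, 3): e=[2,0,14] → ·  [on edge]
    (5,2)@(11, 5): e=[6,0,10] → ·  [on edge]
    (6,3)@(13, 7): e=[10,0,6] → ·  [on edge]
    (7,4)@(15, 9): e=[14,0,2] → ·  [on edge]
    (8,5)@(17, 11): e=[18,0,-2] → ·  [on edge]
  covered (0 px):
    · · · · · · · · ·
    · · · · · · · · ·
    · · · · · · · · ·
    · · · · · · · · ·
    · · · · · · · · ·
    · · · · · · · · ·

Result: [18,3,15]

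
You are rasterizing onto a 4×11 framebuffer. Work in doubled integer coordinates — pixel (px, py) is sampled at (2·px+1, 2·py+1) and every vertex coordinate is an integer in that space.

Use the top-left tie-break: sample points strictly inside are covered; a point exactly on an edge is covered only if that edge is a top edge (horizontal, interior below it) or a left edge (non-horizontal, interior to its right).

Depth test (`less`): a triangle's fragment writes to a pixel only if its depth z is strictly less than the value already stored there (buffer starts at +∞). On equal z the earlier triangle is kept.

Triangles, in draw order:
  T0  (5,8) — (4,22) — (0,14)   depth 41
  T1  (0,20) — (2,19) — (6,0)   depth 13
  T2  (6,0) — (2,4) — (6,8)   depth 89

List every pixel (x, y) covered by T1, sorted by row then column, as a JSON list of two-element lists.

T0:
  2·area = 64
  edge (5, 8)→(4, 22): d=(-1,14) right/bottom  bias=-1
  edge (4, 22)→(0, 14): d=(-4,-8) top-left  bias=+0
  edge (0, 14)→(5, 8): d=(5,-6) top-left  bias=+0
    (1,5)@(3, 11): e=[25,36,3] → X
    (2,5)@(5, 11): e=[-3,52,15] → .
    (0,6)@(1, 13): e=[51,12,1] → X
    (2,6)@(5, 13): e=[-5,44,25] → .
    (0,7)@(1, 15): e=[49,4,11] → X
    (2,7)@(5, 15): e=[-7,36,35] → .
    (0,8)@(1, 17): e=[47,-4,21] → .
    (1,8)@(3, 17): e=[19,12,33] → X
    (2,8)@(5, 17): e=[-9,28,45] → .
    (1,9)@(3, 19): e=[17,4,43] → X
    (2,9)@(5, 19): e=[-11,20,55] → .
    (1,10)@(3, 21): e=[15,-4,53] → .
  covered (7 px):
    . . . .
    . . . .
    . . . .
    . . . .
    . . . .
    . X . .
    X X . .
    X X . .
    . X . .
    . X . .
    . . . .
T1:
  2·area = 34  (B↔C swapped to make it positive)
  edge (0, 20)→(6, 0): d=(6,-20) top-left  bias=+0
  edge (6, 0)→(2, 19): d=(-4,19) right/bottom  bias=-1
  edge (2, 19)→(0, 20): d=(-2,1) right/bottom  bias=-1
    (1,5)@(3, 11): e=[6,13,15] → X
    (2,5)@(5, 11): e=[46,-25,13] → .
    (1,6)@(3, 13): e=[18,5,11] → X
    (2,6)@(5, 13): e=[58,-33,9] → .
    (1,7)@(3, 15): e=[30,-3,7] → .
    (0,8)@(1, 17): e=[2,27,5] → X
    (1,8)@(3, 17): e=[42,-11,3] → .
    (0,9)@(1, 19): e=[14,19,1] → X
    (1,9)@(3, 19): e=[54,-19,-1] → .
    (0,10)@(1, 21): e=[26,11,-3] → .
  covered (4 px):
    . . . .
    . . . .
    . . . .
    . . . .
    . . . .
    . X . .
    . X . .
    . . . .
    X . . .
    X . . .
    . . . .
T2:
  2·area = 32  (B↔C swapped to make it positive)
  edge (6, 0)→(6, 8): d=(0,8) right/bottom  bias=-1
  edge (6, 8)→(2, 4): d=(-4,-4) top-left  bias=+0
  edge (2, 4)→(6, 0): d=(4,-4) top-left  bias=+0
    (2,0)@(5, 1): e=[8,24,0] → X  [on edge]
    (3,0)@(7, 1): e=[-8,32,8] → .
    (0,1)@(1, 3): e=[40,0,-8] → .  [on edge]
    (1,1)@(3, 3): e=[24,8,0] → X  [on edge]
    (3,1)@(7, 3): e=[-8,24,16] → .
    (0,2)@(1, 5): e=[40,-8,0] → .  [on edge]
    (1,2)@(3, 5): e=[24,0,8] → X  [on edge]
    (3,2)@(7, 5): e=[-8,16,24] → .
    (1,3)@(3, 7): e=[24,-8,16] → .
    (2,3)@(5, 7): e=[8,0,24] → X  [on edge]
    (3,3)@(7, 7): e=[-8,8,32] → .
    (2,4)@(5, 9): e=[8,-8,32] → .
    (3,4)@(7, 9): e=[-8,0,40] → .  [on edge]
  covered (6 px):
    . . X .
    . X X .
    . X X .
    . . X .
    . . . .
    . . . .
    . . . .
    . . . .
    . . . .
    . . . .
    . . . .

Final: [[1,5],[1,6],[0,8],[0,9]]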